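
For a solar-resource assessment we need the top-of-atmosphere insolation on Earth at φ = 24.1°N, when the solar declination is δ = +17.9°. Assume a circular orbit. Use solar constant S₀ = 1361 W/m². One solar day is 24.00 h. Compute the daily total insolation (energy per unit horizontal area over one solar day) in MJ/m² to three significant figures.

40.2 MJ/m²

cos H₀ = −tan(+24.1°) tan(+17.900°) = -0.1445, H₀ = 1.7158 rad.
Bracket: H₀ sin φ sin δ + cos φ cos δ sin H₀ = 1.7158×0.40833×0.30736 + 0.91283×0.95159×0.98951 = 0.215340 + 0.859528 = 1.074868.
Q̄ = (S₀/π) × [bracket] = (1361/π) × 1.074868 = 465.65 W/m².
Daily total = Q̄ × 24.00 h × 3600 s/h = 465.65 × 24.00 × 3600 / 10⁶ = 40.23 MJ/m².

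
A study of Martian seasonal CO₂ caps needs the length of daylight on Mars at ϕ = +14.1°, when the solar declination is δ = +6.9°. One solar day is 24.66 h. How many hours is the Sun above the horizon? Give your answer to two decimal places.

12.57 h

cos h₀ = −tan ϕ · tan δ = −tan(+14.1°) × tan(+6.900°) = -0.0304, so h₀ = 1.6012 rad = 91.74°.
Daylight = 2h₀/(2π) × 24.66 h = (1.6012/π) × 24.66 = 12.57 h.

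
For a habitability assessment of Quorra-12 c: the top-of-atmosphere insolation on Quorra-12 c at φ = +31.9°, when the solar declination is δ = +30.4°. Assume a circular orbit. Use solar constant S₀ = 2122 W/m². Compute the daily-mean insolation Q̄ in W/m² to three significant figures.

cos H₀ = −tan(+31.9°) tan(+30.400°) = -0.3652, H₀ = 1.9446 rad.
Bracket: H₀ sin φ sin δ + cos φ cos δ sin H₀ = 1.9446×0.52844×0.50603 + 0.84897×0.86251×0.93093 = 0.519999 + 0.681669 = 1.201668.
Q̄ = (S₀/π) × [bracket] = (2122/π) × 1.201668 = 811.7 W/m².

Q̄ ≈ 812 W/m²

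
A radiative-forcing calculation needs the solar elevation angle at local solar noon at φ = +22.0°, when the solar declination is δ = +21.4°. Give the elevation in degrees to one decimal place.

89.4°

At local noon the hour angle is zero, so the zenith angle equals |φ − δ| = |+22.0° − (+21.400°)| = 0.600°.
Elevation = 90° − 0.600° = 89.4°.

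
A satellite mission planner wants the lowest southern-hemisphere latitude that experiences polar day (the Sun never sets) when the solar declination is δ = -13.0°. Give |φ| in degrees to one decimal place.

|φ| = 77.0°

Polar day requires cos H₀ = −tan φ tan δ ≤ −1, i.e. tan φ tan δ ≥ 1.
The boundary is |tan φ| · |tan δ| = 1, so |φ| = 90° − |δ| = 90° − 13.0° = 77.0° in the southern hemisphere.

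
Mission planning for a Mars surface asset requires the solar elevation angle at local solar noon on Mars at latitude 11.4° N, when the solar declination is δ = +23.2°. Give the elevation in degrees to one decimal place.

At local noon the hour angle is zero, so the zenith angle equals |φ − δ| = |+11.4° − (+23.200°)| = 11.800°.
Elevation = 90° − 11.800° = 78.2°.

78.2°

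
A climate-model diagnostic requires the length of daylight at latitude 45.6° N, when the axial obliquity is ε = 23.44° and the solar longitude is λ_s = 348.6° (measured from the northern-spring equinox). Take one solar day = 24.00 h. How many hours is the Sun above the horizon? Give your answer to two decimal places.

Solar declination: sin δ = sin ε · sin λ_s = sin 23.44° × sin 348.6° = -0.07863, so δ = -4.510°.
cos H₀ = −tan φ · tan δ = −tan(+45.6°) × tan(-4.510°) = 0.0805, so H₀ = 1.4902 rad = 85.38°.
Daylight = 2H₀/(2π) × 24.00 h = (1.4902/π) × 24.00 = 11.38 h.

11.38 h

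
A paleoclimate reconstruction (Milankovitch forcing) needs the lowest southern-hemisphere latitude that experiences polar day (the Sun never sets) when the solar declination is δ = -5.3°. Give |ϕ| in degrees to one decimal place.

|ϕ| = 84.7°

Polar day requires cos h₀ = −tan ϕ tan δ ≤ −1, i.e. tan ϕ tan δ ≥ 1.
The boundary is |tan ϕ| · |tan δ| = 1, so |ϕ| = 90° − |δ| = 90° − 5.3° = 84.7° in the southern hemisphere.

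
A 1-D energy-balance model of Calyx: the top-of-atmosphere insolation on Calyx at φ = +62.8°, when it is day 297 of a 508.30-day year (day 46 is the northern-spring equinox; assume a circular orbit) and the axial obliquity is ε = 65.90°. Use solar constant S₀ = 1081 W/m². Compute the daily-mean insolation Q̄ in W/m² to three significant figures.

Solar longitude: λ_s = 360° × (297 − 46)/508.30 = 177.769°.
sin δ = sin 65.90° × sin 177.769° = 0.03553, so δ = +2.036°.
cos H₀ = −tan(+62.8°) tan(+2.036°) = -0.0692, H₀ = 1.6400 rad.
Bracket: H₀ sin φ sin δ + cos φ cos δ sin H₀ = 1.6400×0.88942×0.03553 + 0.45710×0.99937×0.99760 = 0.051826 + 0.455716 = 0.507542.
Q̄ = (S₀/π) × [bracket] = (1081/π) × 0.507542 = 174.6 W/m².

Q̄ ≈ 175 W/m²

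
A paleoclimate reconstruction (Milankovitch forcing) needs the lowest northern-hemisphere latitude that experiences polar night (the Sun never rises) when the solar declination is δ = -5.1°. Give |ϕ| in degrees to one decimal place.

|ϕ| = 84.9°

Polar night requires cos h₀ = −tan ϕ tan δ ≥ 1, i.e. tan ϕ tan δ ≤ −1.
The boundary is |tan ϕ| · |tan δ| = 1, so |ϕ| = 90° − |δ| = 90° − 5.1° = 84.9° in the northern hemisphere.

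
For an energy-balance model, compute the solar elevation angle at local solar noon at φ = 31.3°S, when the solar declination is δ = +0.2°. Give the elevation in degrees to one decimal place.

At local noon the hour angle is zero, so the zenith angle equals |φ − δ| = |-31.3° − (+0.200°)| = 31.500°.
Elevation = 90° − 31.500° = 58.5°.

58.5°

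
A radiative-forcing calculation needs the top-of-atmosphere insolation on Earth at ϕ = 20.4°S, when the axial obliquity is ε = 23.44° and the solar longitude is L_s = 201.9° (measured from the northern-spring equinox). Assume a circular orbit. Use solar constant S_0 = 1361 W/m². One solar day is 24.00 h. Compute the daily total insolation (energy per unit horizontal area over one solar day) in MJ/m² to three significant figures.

Solar declination: sin δ = sin ε · sin L_s = sin 23.44° × sin 201.9° = -0.14837, so δ = -8.532°.
cos h₀ = −tan(-20.4°) tan(-8.532°) = -0.0558, h₀ = 1.6266 rad.
Bracket: h₀ sin ϕ sin δ + cos ϕ cos δ sin h₀ = 1.6266×-0.34857×-0.14837 + 0.93728×0.98893×0.99844 = 0.084123 + 0.925458 = 1.009581.
Q̄ = (S_0/π) × [bracket] = (1361/π) × 1.009581 = 437.37 W/m².
Daily total = Q̄ × 24.00 h × 3600 s/h = 437.37 × 24.00 × 3600 / 10⁶ = 37.79 MJ/m².

37.8 MJ/m²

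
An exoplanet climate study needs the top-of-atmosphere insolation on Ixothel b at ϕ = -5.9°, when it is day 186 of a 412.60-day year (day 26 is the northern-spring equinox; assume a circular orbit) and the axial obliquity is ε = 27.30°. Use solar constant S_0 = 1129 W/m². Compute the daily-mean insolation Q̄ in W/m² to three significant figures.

Solar longitude: L_s = 360° × (186 − 26)/412.60 = 139.603°.
sin δ = sin 27.30° × sin 139.603° = 0.29724, so δ = +17.292°.
cos h₀ = −tan(-5.9°) tan(+17.292°) = 0.0322, h₀ = 1.5386 rad.
Bracket: h₀ sin ϕ sin δ + cos ϕ cos δ sin h₀ = 1.5386×-0.10279×0.29724 + 0.99470×0.95480×0.99948 = -0.047009 + 0.949246 = 0.902237.
Q̄ = (S_0/π) × [bracket] = (1129/π) × 0.902237 = 324.2 W/m².

Q̄ ≈ 324 W/m²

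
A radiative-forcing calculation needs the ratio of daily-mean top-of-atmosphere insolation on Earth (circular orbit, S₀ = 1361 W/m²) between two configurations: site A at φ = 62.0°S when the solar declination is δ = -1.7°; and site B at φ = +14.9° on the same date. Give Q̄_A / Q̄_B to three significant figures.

Q̄_A / Q̄_B ≈ 0.536

— Configuration A (φ=-62.0°):
cos H₀ = −tan(-62.0°) tan(-1.700°) = -0.0558, H₀ = 1.6266 rad.
Bracket: H₀ sin φ sin δ + cos φ cos δ sin H₀ = 1.6266×-0.88295×-0.02967 + 0.46947×0.99956×0.99844 = 0.042612 + 0.468531 = 0.511143.
Q̄ = (S₀/π) × [bracket] = (1361/π) × 0.511143 = 221.44 W/m².
— Configuration B (φ=+14.9°):
cos H₀ = −tan(+14.9°) tan(-1.700°) = 0.0079, H₀ = 1.5629 rad.
Bracket: H₀ sin φ sin δ + cos φ cos δ sin H₀ = 1.5629×0.25713×-0.02967 + 0.96638×0.99956×0.99997 = -0.011923 + 0.965926 = 0.954003.
Q̄ = (S₀/π) × [bracket] = (1361/π) × 0.954003 = 413.29 W/m².
Ratio Q̄_A / Q̄_B = 221.44 / 413.29 = 0.5358.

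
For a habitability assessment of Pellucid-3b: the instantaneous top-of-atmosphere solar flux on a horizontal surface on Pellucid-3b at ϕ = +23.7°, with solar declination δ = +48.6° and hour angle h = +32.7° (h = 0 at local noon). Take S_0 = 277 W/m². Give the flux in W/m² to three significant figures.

225 W/m²

cos θ_z = sin ϕ sin δ + cos ϕ cos δ cos h = 0.301505 + 0.509567 = 0.811072.
Flux = S_0 · cos θ_z = 277 × 0.811072 = 224.7 W/m².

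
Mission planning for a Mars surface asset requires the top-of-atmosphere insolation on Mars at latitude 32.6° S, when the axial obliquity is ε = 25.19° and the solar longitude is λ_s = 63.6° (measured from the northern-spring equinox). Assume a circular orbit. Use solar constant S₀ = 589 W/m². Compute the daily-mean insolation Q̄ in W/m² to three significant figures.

Solar declination: sin δ = sin ε · sin λ_s = sin 25.19° × sin 63.6° = 0.38123, so δ = +22.410°.
cos H₀ = −tan(-32.6°) tan(+22.410°) = 0.2637, H₀ = 1.3039 rad.
Bracket: H₀ sin φ sin δ + cos φ cos δ sin H₀ = 1.3039×-0.53877×0.38123 + 0.84245×0.92448×0.96460 = -0.267815 + 0.751258 = 0.483443.
Q̄ = (S₀/π) × [bracket] = (589/π) × 0.483443 = 90.64 W/m².

Q̄ ≈ 90.6 W/m²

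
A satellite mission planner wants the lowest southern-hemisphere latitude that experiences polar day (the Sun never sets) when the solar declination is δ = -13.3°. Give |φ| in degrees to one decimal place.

|φ| = 76.7°

Polar day requires cos H₀ = −tan φ tan δ ≤ −1, i.e. tan φ tan δ ≥ 1.
The boundary is |tan φ| · |tan δ| = 1, so |φ| = 90° − |δ| = 90° − 13.3° = 76.7° in the southern hemisphere.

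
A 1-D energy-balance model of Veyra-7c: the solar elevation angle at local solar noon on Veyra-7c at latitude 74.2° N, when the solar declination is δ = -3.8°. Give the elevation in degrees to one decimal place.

At local noon the hour angle is zero, so the zenith angle equals |ϕ − δ| = |+74.2° − (-3.800°)| = 78.000°.
Elevation = 90° − 78.000° = 12.0°.

12.0°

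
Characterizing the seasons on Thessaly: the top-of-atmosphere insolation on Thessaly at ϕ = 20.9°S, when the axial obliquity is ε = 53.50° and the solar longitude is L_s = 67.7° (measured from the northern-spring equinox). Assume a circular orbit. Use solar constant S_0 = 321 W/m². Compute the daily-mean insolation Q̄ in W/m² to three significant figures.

Q̄ ≈ 27.1 W/m²

Solar declination: sin δ = sin ε · sin L_s = sin 53.50° × sin 67.7° = 0.74374, so δ = +48.051°.
cos h₀ = −tan(-20.9°) tan(+48.051°) = 0.4249, h₀ = 1.1320 rad.
Bracket: h₀ sin ϕ sin δ + cos ϕ cos δ sin h₀ = 1.1320×-0.35674×0.74374 + 0.93420×0.66847×0.90526 = -0.300344 + 0.565321 = 0.264977.
Q̄ = (S_0/π) × [bracket] = (321/π) × 0.264977 = 27.07 W/m².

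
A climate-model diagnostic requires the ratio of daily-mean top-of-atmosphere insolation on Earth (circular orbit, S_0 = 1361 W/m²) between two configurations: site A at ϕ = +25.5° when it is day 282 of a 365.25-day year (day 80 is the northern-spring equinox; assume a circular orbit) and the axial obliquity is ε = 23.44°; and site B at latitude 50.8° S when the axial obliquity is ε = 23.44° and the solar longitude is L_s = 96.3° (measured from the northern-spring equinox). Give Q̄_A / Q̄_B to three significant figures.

Q̄_A / Q̄_B ≈ 4.44

— Configuration A (ϕ=+25.5°):
Solar longitude: L_s = 360° × (282 − 80)/365.25 = 199.097°.
sin δ = sin 23.44° × sin 199.097° = -0.13014, so δ = -7.478°.
cos h₀ = −tan(+25.5°) tan(-7.478°) = 0.0626, h₀ = 1.5081 rad.
Bracket: h₀ sin ϕ sin δ + cos ϕ cos δ sin h₀ = 1.5081×0.43051×-0.13014 + 0.90259×0.99150×0.99804 = -0.084494 + 0.893164 = 0.808670.
Q̄ = (S_0/π) × [bracket] = (1361/π) × 0.808670 = 350.33 W/m².
— Configuration B (ϕ=-50.8°):
Solar declination: sin δ = sin ε · sin L_s = sin 23.44° × sin 96.3° = 0.39539, so δ = +23.290°.
cos h₀ = −tan(-50.8°) tan(+23.290°) = 0.5278, h₀ = 1.0148 rad.
Bracket: h₀ sin ϕ sin δ + cos ϕ cos δ sin h₀ = 1.0148×-0.77494×0.39539 + 0.63203×0.91851×0.84937 = -0.310938 + 0.493081 = 0.182143.
Q̄ = (S_0/π) × [bracket] = (1361/π) × 0.182143 = 78.908 W/m².
Ratio Q̄_A / Q̄_B = 350.33 / 78.908 = 4.440.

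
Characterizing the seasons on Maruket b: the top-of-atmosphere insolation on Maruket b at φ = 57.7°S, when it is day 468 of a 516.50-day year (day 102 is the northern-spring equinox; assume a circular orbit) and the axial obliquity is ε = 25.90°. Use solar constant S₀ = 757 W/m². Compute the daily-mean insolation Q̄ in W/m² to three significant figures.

Q̄ ≈ 285 W/m²

Solar longitude: λ_s = 360° × (468 − 102)/516.50 = 255.102°.
sin δ = sin 25.90° × sin 255.102° = -0.42212, so δ = -24.968°.
cos H₀ = −tan(-57.7°) tan(-24.968°) = -0.7366, H₀ = 2.3988 rad.
Bracket: H₀ sin φ sin δ + cos φ cos δ sin H₀ = 2.3988×-0.84526×-0.42212 + 0.53435×0.90654×0.67637 = 0.855895 + 0.327640 = 1.183535.
Q̄ = (S₀/π) × [bracket] = (757/π) × 1.183535 = 285.2 W/m².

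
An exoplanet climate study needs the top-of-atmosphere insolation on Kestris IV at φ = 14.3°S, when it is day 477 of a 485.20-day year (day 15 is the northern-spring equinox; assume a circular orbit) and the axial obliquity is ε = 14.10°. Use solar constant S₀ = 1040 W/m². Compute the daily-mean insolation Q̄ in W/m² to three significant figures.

Solar longitude: λ_s = 360° × (477 − 15)/485.20 = 342.786°.
sin δ = sin 14.10° × sin 342.786° = -0.07209, so δ = -4.134°.
cos H₀ = −tan(-14.3°) tan(-4.134°) = -0.0184, H₀ = 1.5892 rad.
Bracket: H₀ sin φ sin δ + cos φ cos δ sin H₀ = 1.5892×-0.24700×-0.07209 + 0.96902×0.99740×0.99983 = 0.028298 + 0.966336 = 0.994634.
Q̄ = (S₀/π) × [bracket] = (1040/π) × 0.994634 = 329.3 W/m².

Q̄ ≈ 329 W/m²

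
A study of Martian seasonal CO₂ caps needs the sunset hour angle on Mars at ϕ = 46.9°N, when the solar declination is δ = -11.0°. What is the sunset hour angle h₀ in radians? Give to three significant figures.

cos h₀ = −tan ϕ · tan δ = −tan(+46.9°) × tan(-11.000°) = 0.2077, so h₀ = 1.3616 rad = 78.01°.

h₀ = 1.36 rad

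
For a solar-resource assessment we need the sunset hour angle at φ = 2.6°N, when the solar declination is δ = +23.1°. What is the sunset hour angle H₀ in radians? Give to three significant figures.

cos H₀ = −tan φ · tan δ = −tan(+2.6°) × tan(+23.100°) = -0.0194, so H₀ = 1.5902 rad = 91.11°.

H₀ = 1.59 rad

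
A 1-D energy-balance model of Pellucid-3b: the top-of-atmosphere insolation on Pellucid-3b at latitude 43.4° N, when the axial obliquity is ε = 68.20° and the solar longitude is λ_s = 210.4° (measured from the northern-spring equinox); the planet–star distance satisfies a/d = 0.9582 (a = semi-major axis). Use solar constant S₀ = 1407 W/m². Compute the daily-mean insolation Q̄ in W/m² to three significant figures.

Q̄ ≈ 89.4 W/m²

Solar declination: sin δ = sin ε · sin λ_s = sin 68.20° × sin 210.4° = -0.46985, so δ = -28.024°.
cos H₀ = −tan(+43.4°) tan(-28.024°) = 0.5033, H₀ = 1.0434 rad.
Bracket: H₀ sin φ sin δ + cos φ cos δ sin H₀ = 1.0434×0.68709×-0.46985 + 0.72657×0.88275×0.86410 = -0.336840 + 0.554216 = 0.217376.
Inverse-square distance factor (a/d)² = 0.9582² = 0.918147.
Q̄ = (S₀/π) × 0.918147 × [bracket] = (1407/π) × 0.918147 × 0.217376 = 89.39 W/m².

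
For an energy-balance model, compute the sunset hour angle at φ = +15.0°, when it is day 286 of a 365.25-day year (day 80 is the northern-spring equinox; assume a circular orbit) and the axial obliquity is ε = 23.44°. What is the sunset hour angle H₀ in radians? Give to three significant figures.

Solar longitude: λ_s = 360° × (286 − 80)/365.25 = 203.039°.
sin δ = sin 23.44° × sin 203.039° = -0.15568, so δ = -8.956°.
cos H₀ = −tan φ · tan δ = −tan(+15.0°) × tan(-8.956°) = 0.0422, so H₀ = 1.5286 rad = 87.58°.

H₀ = 1.53 rad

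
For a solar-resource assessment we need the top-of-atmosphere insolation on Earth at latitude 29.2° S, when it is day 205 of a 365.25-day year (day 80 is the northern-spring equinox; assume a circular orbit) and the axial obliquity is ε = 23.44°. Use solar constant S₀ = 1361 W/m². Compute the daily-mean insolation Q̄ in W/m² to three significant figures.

Q̄ ≈ 253 W/m²

Solar longitude: λ_s = 360° × (205 − 80)/365.25 = 123.203°.
sin δ = sin 23.44° × sin 123.203° = 0.33284, so δ = +19.441°.
cos H₀ = −tan(-29.2°) tan(+19.441°) = 0.1973, H₀ = 1.3722 rad.
Bracket: H₀ sin φ sin δ + cos φ cos δ sin H₀ = 1.3722×-0.48786×0.33284 + 0.87292×0.94298×0.98035 = -0.222817 + 0.806971 = 0.584154.
Q̄ = (S₀/π) × [bracket] = (1361/π) × 0.584154 = 253.1 W/m².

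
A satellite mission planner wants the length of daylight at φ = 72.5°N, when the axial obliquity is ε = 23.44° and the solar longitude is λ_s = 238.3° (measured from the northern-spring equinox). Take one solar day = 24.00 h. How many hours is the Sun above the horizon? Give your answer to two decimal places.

Solar declination: sin δ = sin ε · sin λ_s = sin 23.44° × sin 238.3° = -0.33844, so δ = -19.782°.
cos H₀ = −tan φ · tan δ = 1.1407 ≥ 1, so the Sun never rises (polar night) and H₀ = 0.
Daylight = 2H₀/(2π) × 24.00 h = (0.0000/π) × 24.00 = 0.00 h.

0.00 h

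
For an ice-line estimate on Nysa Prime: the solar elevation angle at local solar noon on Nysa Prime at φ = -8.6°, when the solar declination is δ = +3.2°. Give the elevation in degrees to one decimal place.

At local noon the hour angle is zero, so the zenith angle equals |φ − δ| = |-8.6° − (+3.200°)| = 11.800°.
Elevation = 90° − 11.800° = 78.2°.

78.2°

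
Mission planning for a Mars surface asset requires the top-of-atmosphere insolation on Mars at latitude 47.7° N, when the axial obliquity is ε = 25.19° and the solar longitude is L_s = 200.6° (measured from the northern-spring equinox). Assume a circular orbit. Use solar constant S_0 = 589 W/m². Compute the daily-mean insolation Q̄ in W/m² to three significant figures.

Q̄ ≈ 93.9 W/m²

Solar declination: sin δ = sin ε · sin L_s = sin 25.19° × sin 200.6° = -0.14975, so δ = -8.613°.
cos h₀ = −tan(+47.7°) tan(-8.613°) = 0.1665, h₀ = 1.4036 rad.
Bracket: h₀ sin ϕ sin δ + cos ϕ cos δ sin h₀ = 1.4036×0.73963×-0.14975 + 0.67301×0.98872×0.98605 = -0.155462 + 0.656136 = 0.500674.
Q̄ = (S_0/π) × [bracket] = (589/π) × 0.500674 = 93.87 W/m².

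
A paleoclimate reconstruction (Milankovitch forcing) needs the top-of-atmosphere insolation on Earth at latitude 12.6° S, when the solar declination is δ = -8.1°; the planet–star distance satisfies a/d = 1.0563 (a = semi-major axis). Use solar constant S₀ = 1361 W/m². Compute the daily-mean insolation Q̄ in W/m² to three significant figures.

cos H₀ = −tan(-12.6°) tan(-8.100°) = -0.0318, H₀ = 1.6026 rad.
Bracket: H₀ sin φ sin δ + cos φ cos δ sin H₀ = 1.6026×-0.21814×-0.14090 + 0.97592×0.99002×0.99949 = 0.049257 + 0.965688 = 1.014945.
Inverse-square distance factor (a/d)² = 1.0563² = 1.115770.
Q̄ = (S₀/π) × 1.115770 × [bracket] = (1361/π) × 1.115770 × 1.014945 = 490.6 W/m².

Q̄ ≈ 491 W/m²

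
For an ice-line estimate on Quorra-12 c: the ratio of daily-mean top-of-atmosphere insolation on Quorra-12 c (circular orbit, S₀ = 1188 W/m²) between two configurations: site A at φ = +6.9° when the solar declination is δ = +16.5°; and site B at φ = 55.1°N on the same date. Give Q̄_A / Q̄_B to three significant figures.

— Configuration A (φ=+6.9°):
cos H₀ = −tan(+6.9°) tan(+16.500°) = -0.0358, H₀ = 1.6066 rad.
Bracket: H₀ sin φ sin δ + cos φ cos δ sin H₀ = 1.6066×0.12014×0.28402 + 0.99276×0.95882×0.99936 = 0.054821 + 0.951269 = 1.006090.
Q̄ = (S₀/π) × [bracket] = (1188/π) × 1.006090 = 380.46 W/m².
— Configuration B (φ=+55.1°):
cos H₀ = −tan(+55.1°) tan(+16.500°) = -0.4246, H₀ = 2.0093 rad.
Bracket: H₀ sin φ sin δ + cos φ cos δ sin H₀ = 2.0093×0.82015×0.28402 + 0.57215×0.95882×0.90538 = 0.468044 + 0.496681 = 0.964725.
Q̄ = (S₀/π) × [bracket] = (1188/π) × 0.964725 = 364.81 W/m².
Ratio Q̄_A / Q̄_B = 380.46 / 364.81 = 1.043.

Q̄_A / Q̄_B ≈ 1.04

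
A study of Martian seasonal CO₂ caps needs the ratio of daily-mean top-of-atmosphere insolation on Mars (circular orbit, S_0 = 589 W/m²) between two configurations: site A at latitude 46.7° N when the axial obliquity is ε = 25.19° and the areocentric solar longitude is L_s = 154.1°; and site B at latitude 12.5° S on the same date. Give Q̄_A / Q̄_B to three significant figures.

— Configuration A (ϕ=+46.7°):
sin δ = sin 25.19° × sin 154.1° = 0.18591, so δ = +10.714°.
cos h₀ = −tan(+46.7°) tan(+10.714°) = -0.2008, h₀ = 1.7730 rad.
Bracket: h₀ sin ϕ sin δ + cos ϕ cos δ sin h₀ = 1.7730×0.72777×0.18591 + 0.68582×0.98257×0.97964 = 0.239886 + 0.660146 = 0.900032.
Q̄ = (S_0/π) × [bracket] = (589/π) × 0.900032 = 168.74 W/m².
— Configuration B (ϕ=-12.5°):
cos h₀ = −tan(-12.5°) tan(+10.714°) = 0.0419, h₀ = 1.5288 rad.
Bracket: h₀ sin ϕ sin δ + cos ϕ cos δ sin h₀ = 1.5288×-0.21644×0.18591 + 0.97630×0.98257×0.99912 = -0.061516 + 0.958439 = 0.896923.
Q̄ = (S_0/π) × [bracket] = (589/π) × 0.896923 = 168.16 W/m².
Ratio Q̄_A / Q̄_B = 168.74 / 168.16 = 1.003.

Q̄_A / Q̄_B ≈ 1.00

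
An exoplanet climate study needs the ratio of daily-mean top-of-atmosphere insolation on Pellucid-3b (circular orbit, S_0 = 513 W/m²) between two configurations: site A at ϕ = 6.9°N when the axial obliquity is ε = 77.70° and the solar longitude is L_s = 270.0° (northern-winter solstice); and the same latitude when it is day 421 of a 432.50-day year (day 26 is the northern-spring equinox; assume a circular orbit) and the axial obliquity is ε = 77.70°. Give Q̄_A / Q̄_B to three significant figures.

— Configuration A (ϕ=+6.9°):
Solar declination: sin δ = sin ε · sin L_s = sin 77.70° × sin 270.0° = -0.97705, so δ = -77.700°.
cos h₀ = −tan(+6.9°) tan(-77.700°) = 0.5550, h₀ = 0.9824 rad.
Bracket: h₀ sin ϕ sin δ + cos ϕ cos δ sin h₀ = 0.9824×0.12014×-0.97705 + 0.99276×0.21303×0.83184 = -0.115317 + 0.175924 = 0.060607.
Q̄ = (S_0/π) × [bracket] = (513/π) × 0.060607 = 9.8967 W/m².
— Configuration B (ϕ=+6.9°):
Solar longitude: L_s = 360° × (421 − 26)/432.50 = 328.786°.
sin δ = sin 77.70° × sin 328.786° = -0.50634, so δ = -30.420°.
cos h₀ = −tan(+6.9°) tan(-30.420°) = 0.0711, h₀ = 1.4997 rad.
Bracket: h₀ sin ϕ sin δ + cos ϕ cos δ sin h₀ = 1.4997×0.12014×-0.50634 + 0.99276×0.86233×0.99747 = -0.091229 + 0.853921 = 0.762692.
Q̄ = (S_0/π) × [bracket] = (513/π) × 0.762692 = 124.54 W/m².
Ratio Q̄_A / Q̄_B = 9.8967 / 124.54 = 0.07947.

Q̄_A / Q̄_B ≈ 0.0795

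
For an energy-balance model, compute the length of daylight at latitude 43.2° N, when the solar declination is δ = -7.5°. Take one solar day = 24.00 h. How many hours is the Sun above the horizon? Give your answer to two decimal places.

11.05 h

cos H₀ = −tan φ · tan δ = −tan(+43.2°) × tan(-7.500°) = 0.1236, so H₀ = 1.4468 rad = 82.90°.
Daylight = 2H₀/(2π) × 24.00 h = (1.4468/π) × 24.00 = 11.05 h.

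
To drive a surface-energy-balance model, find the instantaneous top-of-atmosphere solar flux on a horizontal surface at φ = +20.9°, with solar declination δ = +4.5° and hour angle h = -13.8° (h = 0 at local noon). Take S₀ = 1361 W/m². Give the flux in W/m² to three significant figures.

cos θ_z = sin φ sin δ + cos φ cos δ cos h = 0.027989 + 0.904441 = 0.932430.
Flux = S₀ · cos θ_z = 1361 × 0.932430 = 1269 W/m².

1.27e+03 W/m²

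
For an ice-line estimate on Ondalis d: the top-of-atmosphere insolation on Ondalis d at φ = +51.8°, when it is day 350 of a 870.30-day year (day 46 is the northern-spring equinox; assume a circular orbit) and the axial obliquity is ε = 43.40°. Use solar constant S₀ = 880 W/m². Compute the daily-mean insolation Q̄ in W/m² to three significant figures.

Solar longitude: λ_s = 360° × (350 − 46)/870.30 = 125.750°.
sin δ = sin 43.40° × sin 125.750° = 0.55762, so δ = +33.892°.
cos H₀ = −tan(+51.8°) tan(+33.892°) = -0.8537, H₀ = 2.5938 rad.
Bracket: H₀ sin φ sin δ + cos φ cos δ sin H₀ = 2.5938×0.78586×0.55762 + 0.61841×0.83009×0.52084 = 1.136632 + 0.267366 = 1.403998.
Q̄ = (S₀/π) × [bracket] = (880/π) × 1.403998 = 393.3 W/m².

Q̄ ≈ 393 W/m²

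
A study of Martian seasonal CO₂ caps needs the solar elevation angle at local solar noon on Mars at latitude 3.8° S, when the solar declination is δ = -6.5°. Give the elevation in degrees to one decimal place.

At local noon the hour angle is zero, so the zenith angle equals |ϕ − δ| = |-3.8° − (-6.500°)| = 2.700°.
Elevation = 90° − 2.700° = 87.3°.

87.3°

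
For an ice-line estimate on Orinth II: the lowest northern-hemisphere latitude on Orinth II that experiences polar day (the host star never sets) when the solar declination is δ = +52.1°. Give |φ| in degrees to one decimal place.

Polar day requires cos H₀ = −tan φ tan δ ≤ −1, i.e. tan φ tan δ ≥ 1.
The boundary is |tan φ| · |tan δ| = 1, so |φ| = 90° − |δ| = 90° − 52.1° = 37.9° in the northern hemisphere.

|φ| = 37.9°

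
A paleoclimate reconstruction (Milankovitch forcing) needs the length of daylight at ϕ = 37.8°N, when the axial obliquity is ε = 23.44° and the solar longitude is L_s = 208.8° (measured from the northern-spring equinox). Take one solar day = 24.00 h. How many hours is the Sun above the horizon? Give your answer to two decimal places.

10.84 h

Solar declination: sin δ = sin ε · sin L_s = sin 23.44° × sin 208.8° = -0.19164, so δ = -11.048°.
cos h₀ = −tan ϕ · tan δ = −tan(+37.8°) × tan(-11.048°) = 0.1515, so h₀ = 1.4188 rad = 81.29°.
Daylight = 2h₀/(2π) × 24.00 h = (1.4188/π) × 24.00 = 10.84 h.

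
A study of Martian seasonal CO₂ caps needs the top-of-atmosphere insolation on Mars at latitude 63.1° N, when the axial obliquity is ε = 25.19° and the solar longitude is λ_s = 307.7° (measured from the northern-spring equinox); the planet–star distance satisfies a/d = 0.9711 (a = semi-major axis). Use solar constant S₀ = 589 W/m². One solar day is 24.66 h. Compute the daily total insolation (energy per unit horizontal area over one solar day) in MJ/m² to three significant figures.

Solar declination: sin δ = sin ε · sin λ_s = sin 25.19° × sin 307.7° = -0.33676, so δ = -19.680°.
cos H₀ = −tan(+63.1°) tan(-19.680°) = 0.7050, H₀ = 0.7884 rad.
Bracket: H₀ sin φ sin δ + cos φ cos δ sin H₀ = 0.7884×0.89180×-0.33676 + 0.45243×0.94159×0.70924 = -0.236774 + 0.302139 = 0.065365.
Inverse-square distance factor (a/d)² = 0.9711² = 0.943035.
Q̄ = (S₀/π) × 0.943035 × [bracket] = (589/π) × 0.943035 × 0.065365 = 11.557 W/m².
Daily total = Q̄ × 24.66 h × 3600 s/h = 11.557 × 24.66 × 3600 / 10⁶ = 1.026 MJ/m².

1.03 MJ/m²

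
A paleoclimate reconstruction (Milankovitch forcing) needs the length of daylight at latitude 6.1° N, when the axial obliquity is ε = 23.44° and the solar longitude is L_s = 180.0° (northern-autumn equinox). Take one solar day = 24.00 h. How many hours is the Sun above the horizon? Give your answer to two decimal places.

12.00 h

Solar declination: sin δ = sin ε · sin L_s = sin 23.44° × sin 180.0° = 0.00000, so δ = +0.000°.
cos h₀ = −tan ϕ · tan δ = −tan(+6.1°) × tan(+0.000°) = -0.0000, so h₀ = 1.5708 rad = 90.00°.
Daylight = 2h₀/(2π) × 24.00 h = (1.5708/π) × 24.00 = 12.00 h.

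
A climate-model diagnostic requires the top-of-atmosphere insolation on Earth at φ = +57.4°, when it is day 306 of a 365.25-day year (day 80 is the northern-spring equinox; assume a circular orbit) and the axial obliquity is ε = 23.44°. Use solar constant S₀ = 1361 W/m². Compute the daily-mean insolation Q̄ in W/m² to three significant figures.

Q̄ ≈ 91.9 W/m²

Solar longitude: λ_s = 360° × (306 − 80)/365.25 = 222.752°.
sin δ = sin 23.44° × sin 222.752° = -0.27003, so δ = -15.666°.
cos H₀ = −tan(+57.4°) tan(-15.666°) = 0.4385, H₀ = 1.1168 rad.
Bracket: H₀ sin φ sin δ + cos φ cos δ sin H₀ = 1.1168×0.84245×-0.27003 + 0.53877×0.96285×0.89872 = -0.254057 + 0.466215 = 0.212158.
Q̄ = (S₀/π) × [bracket] = (1361/π) × 0.212158 = 91.91 W/m².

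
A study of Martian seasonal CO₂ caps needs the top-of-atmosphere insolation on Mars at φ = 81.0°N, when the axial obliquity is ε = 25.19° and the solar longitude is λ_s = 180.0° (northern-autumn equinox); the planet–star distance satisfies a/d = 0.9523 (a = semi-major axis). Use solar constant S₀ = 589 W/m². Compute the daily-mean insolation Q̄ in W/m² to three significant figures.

Q̄ ≈ 26.6 W/m²

Solar declination: sin δ = sin ε · sin λ_s = sin 25.19° × sin 180.0° = 0.00000, so δ = +0.000°.
cos H₀ = −tan(+81.0°) tan(+0.000°) = -0.0000, H₀ = 1.5708 rad.
Bracket: H₀ sin φ sin δ + cos φ cos δ sin H₀ = 1.5708×0.98769×0.00000 + 0.15643×1.00000×1.00000 = 0.000000 + 0.156430 = 0.156430.
Inverse-square distance factor (a/d)² = 0.9523² = 0.906875.
Q̄ = (S₀/π) × 0.906875 × [bracket] = (589/π) × 0.906875 × 0.156430 = 26.60 W/m².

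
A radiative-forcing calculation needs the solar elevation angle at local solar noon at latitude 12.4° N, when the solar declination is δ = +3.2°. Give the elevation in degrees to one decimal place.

At local noon the hour angle is zero, so the zenith angle equals |φ − δ| = |+12.4° − (+3.200°)| = 9.200°.
Elevation = 90° − 9.200° = 80.8°.

80.8°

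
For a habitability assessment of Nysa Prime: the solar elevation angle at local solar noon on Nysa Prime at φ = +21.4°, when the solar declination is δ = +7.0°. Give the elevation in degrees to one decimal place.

75.6°

At local noon the hour angle is zero, so the zenith angle equals |φ − δ| = |+21.4° − (+7.000°)| = 14.400°.
Elevation = 90° − 14.400° = 75.6°.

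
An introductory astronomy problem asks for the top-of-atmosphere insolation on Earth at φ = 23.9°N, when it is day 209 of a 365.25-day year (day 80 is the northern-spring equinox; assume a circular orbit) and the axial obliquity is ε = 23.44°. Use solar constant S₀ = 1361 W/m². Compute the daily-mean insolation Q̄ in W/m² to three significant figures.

Q̄ ≈ 467 W/m²

Solar longitude: λ_s = 360° × (209 − 80)/365.25 = 127.146°.
sin δ = sin 23.44° × sin 127.146° = 0.31708, so δ = +18.486°.
cos H₀ = −tan(+23.9°) tan(+18.486°) = -0.1482, H₀ = 1.7195 rad.
Bracket: H₀ sin φ sin δ + cos φ cos δ sin H₀ = 1.7195×0.40514×0.31708 + 0.91425×0.94840×0.98896 = 0.220890 + 0.857502 = 1.078392.
Q̄ = (S₀/π) × [bracket] = (1361/π) × 1.078392 = 467.2 W/m².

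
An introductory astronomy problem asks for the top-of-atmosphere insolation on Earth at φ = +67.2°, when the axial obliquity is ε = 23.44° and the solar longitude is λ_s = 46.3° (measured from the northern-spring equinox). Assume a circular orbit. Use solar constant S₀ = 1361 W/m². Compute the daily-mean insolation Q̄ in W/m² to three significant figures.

Q̄ ≈ 384 W/m²

Solar declination: sin δ = sin ε · sin λ_s = sin 23.44° × sin 46.3° = 0.28759, so δ = +16.714°.
cos H₀ = −tan(+67.2°) tan(+16.714°) = -0.7143, H₀ = 2.3665 rad.
Bracket: H₀ sin φ sin δ + cos φ cos δ sin H₀ = 2.3665×0.92186×0.28759 + 0.38752×0.95775×0.69982 = 0.627401 + 0.259736 = 0.887137.
Q̄ = (S₀/π) × [bracket] = (1361/π) × 0.887137 = 384.3 W/m².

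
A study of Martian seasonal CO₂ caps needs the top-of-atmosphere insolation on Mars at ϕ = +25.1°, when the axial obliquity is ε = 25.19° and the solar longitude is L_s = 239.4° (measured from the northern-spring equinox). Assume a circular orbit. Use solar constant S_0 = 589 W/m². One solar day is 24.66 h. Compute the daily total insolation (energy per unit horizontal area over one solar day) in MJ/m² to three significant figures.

10.2 MJ/m²

Solar declination: sin δ = sin ε · sin L_s = sin 25.19° × sin 239.4° = -0.36635, so δ = -21.491°.
cos h₀ = −tan(+25.1°) tan(-21.491°) = 0.1844, h₀ = 1.3853 rad.
Bracket: h₀ sin ϕ sin δ + cos ϕ cos δ sin h₀ = 1.3853×0.42420×-0.36635 + 0.90557×0.93048×0.98285 = -0.215283 + 0.828164 = 0.612881.
Q̄ = (S_0/π) × [bracket] = (589/π) × 0.612881 = 114.91 W/m².
Daily total = Q̄ × 24.66 h × 3600 s/h = 114.91 × 24.66 × 3600 / 10⁶ = 10.20 MJ/m².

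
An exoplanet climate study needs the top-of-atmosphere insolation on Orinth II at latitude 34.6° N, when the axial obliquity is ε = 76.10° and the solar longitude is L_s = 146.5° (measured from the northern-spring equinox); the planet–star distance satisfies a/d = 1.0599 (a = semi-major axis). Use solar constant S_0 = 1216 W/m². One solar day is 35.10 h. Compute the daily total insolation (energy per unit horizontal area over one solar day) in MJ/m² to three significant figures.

68.2 MJ/m²

Solar declination: sin δ = sin ε · sin L_s = sin 76.10° × sin 146.5° = 0.53577, so δ = +32.396°.
cos h₀ = −tan(+34.6°) tan(+32.396°) = -0.4377, h₀ = 2.0239 rad.
Bracket: h₀ sin ϕ sin δ + cos ϕ cos δ sin h₀ = 2.0239×0.56784×0.53577 + 0.82314×0.84436×0.89910 = 0.615734 + 0.624898 = 1.240632.
Inverse-square distance factor (a/d)² = 1.0599² = 1.123388.
Q̄ = (S_0/π) × 1.123388 × [bracket] = (1216/π) × 1.123388 × 1.240632 = 539.46 W/m².
Daily total = Q̄ × 35.10 h × 3600 s/h = 539.46 × 35.10 × 3600 / 10⁶ = 68.17 MJ/m².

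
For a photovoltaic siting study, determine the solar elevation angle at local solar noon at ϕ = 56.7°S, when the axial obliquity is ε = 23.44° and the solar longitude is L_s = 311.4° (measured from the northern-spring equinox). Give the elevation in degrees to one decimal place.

Solar declination: sin δ = sin ε · sin L_s = sin 23.44° × sin 311.4° = -0.29839, so δ = -17.361°.
At local noon the hour angle is zero, so the zenith angle equals |ϕ − δ| = |-56.7° − (-17.361°)| = 39.339°.
Elevation = 90° − 39.339° = 50.7°.

50.7°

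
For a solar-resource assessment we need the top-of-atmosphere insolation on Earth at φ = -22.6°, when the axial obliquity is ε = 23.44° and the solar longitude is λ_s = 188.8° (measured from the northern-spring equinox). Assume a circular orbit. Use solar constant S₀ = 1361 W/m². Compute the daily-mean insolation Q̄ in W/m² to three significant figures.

Solar declination: sin δ = sin ε · sin λ_s = sin 23.44° × sin 188.8° = -0.06086, so δ = -3.489°.
cos H₀ = −tan(-22.6°) tan(-3.489°) = -0.0254, H₀ = 1.5962 rad.
Bracket: H₀ sin φ sin δ + cos φ cos δ sin H₀ = 1.5962×-0.38430×-0.06086 + 0.92321×0.99815×0.99968 = 0.037333 + 0.921207 = 0.958540.
Q̄ = (S₀/π) × [bracket] = (1361/π) × 0.958540 = 415.3 W/m².

Q̄ ≈ 415 W/m²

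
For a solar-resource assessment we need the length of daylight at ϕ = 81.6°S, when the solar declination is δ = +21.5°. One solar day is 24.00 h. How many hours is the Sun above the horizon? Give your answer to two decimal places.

0.00 h

cos h₀ = −tan ϕ · tan δ = 2.6676 ≥ 1, so the Sun never rises (polar night) and h₀ = 0.
Daylight = 2h₀/(2π) × 24.00 h = (0.0000/π) × 24.00 = 0.00 h.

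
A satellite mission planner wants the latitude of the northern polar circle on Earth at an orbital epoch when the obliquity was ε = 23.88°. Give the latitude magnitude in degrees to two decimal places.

66.12°

The polar circle is the lowest latitude that experiences at least one full rotation of continuous daylight at the northern-summer solstice; it lies at |φ| = 90° − ε = 90° − 23.88° = 66.12°.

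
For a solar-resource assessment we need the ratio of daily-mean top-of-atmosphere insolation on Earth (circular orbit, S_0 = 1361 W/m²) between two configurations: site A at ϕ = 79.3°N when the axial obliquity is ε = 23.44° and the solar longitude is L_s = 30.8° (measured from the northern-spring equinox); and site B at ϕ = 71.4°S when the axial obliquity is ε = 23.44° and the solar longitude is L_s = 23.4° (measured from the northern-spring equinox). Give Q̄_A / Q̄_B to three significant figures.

— Configuration A (ϕ=+79.3°):
Solar declination: sin δ = sin ε · sin L_s = sin 23.44° × sin 30.8° = 0.20368, so δ = +11.753°.
cos h₀ = −tan(+79.3°) tan(+11.753°) = -1.1011 ≤ −1 ⇒ polar day, h₀ = π.
Bracket: h₀ sin ϕ sin δ + cos ϕ cos δ sin h₀ = 3.1416×0.98261×0.20368 + 0.18567×0.97904×0.00000 = 0.628754 + 0.000000 = 0.628754.
Q̄ = (S_0/π) × [bracket] = (1361/π) × 0.628754 = 272.39 W/m².
— Configuration B (ϕ=-71.4°):
Solar declination: sin δ = sin ε · sin L_s = sin 23.44° × sin 23.4° = 0.15798, so δ = +9.090°.
cos h₀ = −tan(-71.4°) tan(+9.090°) = 0.4754, h₀ = 1.0754 rad.
Bracket: h₀ sin ϕ sin δ + cos ϕ cos δ sin h₀ = 1.0754×-0.94777×0.15798 + 0.31896×0.98744×0.87977 = -0.161018 + 0.277087 = 0.116069.
Q̄ = (S_0/π) × [bracket] = (1361/π) × 0.116069 = 50.283 W/m².
Ratio Q̄_A / Q̄_B = 272.39 / 50.283 = 5.417.

Q̄_A / Q̄_B ≈ 5.42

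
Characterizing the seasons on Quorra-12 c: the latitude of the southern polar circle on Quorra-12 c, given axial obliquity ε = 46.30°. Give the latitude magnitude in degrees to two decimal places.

The polar circle is the lowest latitude that experiences at least one full rotation of continuous darkness at the northern-summer solstice; it lies at |ϕ| = 90° − ε = 90° − 46.30° = 43.70°.

43.70°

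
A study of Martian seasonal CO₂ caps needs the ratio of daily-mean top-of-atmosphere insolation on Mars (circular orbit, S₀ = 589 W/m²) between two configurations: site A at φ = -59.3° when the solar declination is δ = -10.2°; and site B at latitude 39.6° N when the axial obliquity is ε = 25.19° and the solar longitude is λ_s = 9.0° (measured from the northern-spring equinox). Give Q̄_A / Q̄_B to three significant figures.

Q̄_A / Q̄_B ≈ 0.914

— Configuration A (φ=-59.3°):
cos H₀ = −tan(-59.3°) tan(-10.200°) = -0.3030, H₀ = 1.8787 rad.
Bracket: H₀ sin φ sin δ + cos φ cos δ sin H₀ = 1.8787×-0.85985×-0.17708 + 0.51054×0.98420×0.95298 = 0.286055 + 0.478847 = 0.764902.
Q̄ = (S₀/π) × [bracket] = (589/π) × 0.764902 = 143.41 W/m².
— Configuration B (φ=+39.6°):
Solar declination: sin δ = sin ε · sin λ_s = sin 25.19° × sin 9.0° = 0.06658, so δ = +3.818°.
cos H₀ = −tan(+39.6°) tan(+3.818°) = -0.0552, H₀ = 1.6260 rad.
Bracket: H₀ sin φ sin δ + cos φ cos δ sin H₀ = 1.6260×0.63742×0.06658 + 0.77051×0.99778×0.99848 = 0.069007 + 0.767631 = 0.836638.
Q̄ = (S₀/π) × [bracket] = (589/π) × 0.836638 = 156.86 W/m².
Ratio Q̄_A / Q̄_B = 143.41 / 156.86 = 0.9143.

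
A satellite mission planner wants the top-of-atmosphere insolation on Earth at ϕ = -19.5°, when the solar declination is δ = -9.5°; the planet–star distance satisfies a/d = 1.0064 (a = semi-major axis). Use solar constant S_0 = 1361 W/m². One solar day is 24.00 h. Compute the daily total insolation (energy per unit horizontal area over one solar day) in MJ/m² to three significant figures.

38.6 MJ/m²

cos h₀ = −tan(-19.5°) tan(-9.500°) = -0.0593, h₀ = 1.6301 rad.
Bracket: h₀ sin ϕ sin δ + cos ϕ cos δ sin h₀ = 1.6301×-0.33381×-0.16505 + 0.94264×0.98629×0.99824 = 0.089811 + 0.928080 = 1.017891.
Inverse-square distance factor (a/d)² = 1.0064² = 1.012841.
Q̄ = (S_0/π) × 1.012841 × [bracket] = (1361/π) × 1.012841 × 1.017891 = 446.63 W/m².
Daily total = Q̄ × 24.00 h × 3600 s/h = 446.63 × 24.00 × 3600 / 10⁶ = 38.59 MJ/m².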